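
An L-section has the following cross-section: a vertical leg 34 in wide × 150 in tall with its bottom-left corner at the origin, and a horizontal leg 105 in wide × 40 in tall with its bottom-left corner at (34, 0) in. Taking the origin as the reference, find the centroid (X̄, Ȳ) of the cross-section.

X̄ = 48.39 in, Ȳ = 50.16 in

vertical leg: A = 34 × 150 = 5100.00, centroid at (17.00, 75.00).
horizontal leg: A = 105 × 40 = 4200.00, centroid at (86.50, 20.00).
ΣA = 9300.00 in²
ΣAX̄ = (5100.00)(17.00) + (4200.00)(86.50) = 450000.00 in³
ΣAȲ = (5100.00)(75.00) + (4200.00)(20.00) = 466500.00 in³
X̄ = 450000.00 / 9300.00 = 48.39 in
Ȳ = 466500.00 / 9300.00 = 50.16 in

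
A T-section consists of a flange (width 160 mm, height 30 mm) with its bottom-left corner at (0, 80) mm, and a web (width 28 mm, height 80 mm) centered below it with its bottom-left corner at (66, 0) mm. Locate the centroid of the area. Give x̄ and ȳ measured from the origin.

x̄ = 80.00 mm, ȳ = 77.50 mm

web: A = 28 × 80 = 2240.00, centroid at (80.00, 40.00).
flange: A = 160 × 30 = 4800.00, centroid at (80.00, 95.00).
ΣA = 7040.00 mm²
ΣAx̄ = (2240.00)(80.00) + (4800.00)(80.00) = 563200.00 mm³
ΣAȳ = (2240.00)(40.00) + (4800.00)(95.00) = 545600.00 mm³
x̄ = 563200.00 / 7040.00 = 80.00 mm
ȳ = 545600.00 / 7040.00 = 77.50 mm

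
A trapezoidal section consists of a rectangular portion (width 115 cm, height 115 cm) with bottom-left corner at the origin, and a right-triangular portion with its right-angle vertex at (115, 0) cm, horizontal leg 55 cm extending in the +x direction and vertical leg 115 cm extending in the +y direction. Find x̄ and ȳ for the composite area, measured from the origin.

Part | A | x̄ᵢ | ȳᵢ | A·x̄ᵢ | A·ȳᵢ
rectangular portion | 13225.00 | 57.50 | 57.50 | 760437.50 | 760437.50
triangular portion | 3162.50 | 133.33 | 38.33 | 421666.67 | 121229.17
Σ | 16387.50 |  |  | 1182104.17 | 881666.67
x̄ = 1182104.17 / 16387.50 = 72.13 cm
ȳ = 881666.67 / 16387.50 = 53.80 cm

x̄ = 72.13 cm, ȳ = 53.80 cm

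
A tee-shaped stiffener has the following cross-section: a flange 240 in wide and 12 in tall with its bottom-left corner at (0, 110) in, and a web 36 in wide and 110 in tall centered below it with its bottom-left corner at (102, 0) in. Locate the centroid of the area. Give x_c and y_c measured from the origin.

Part | A | x̄ᵢ | ȳᵢ | A·x̄ᵢ | A·ȳᵢ
web | 3960.00 | 120.00 | 55.00 | 475200.00 | 217800.00
flange | 2880.00 | 120.00 | 116.00 | 345600.00 | 334080.00
Σ | 6840.00 |  |  | 820800.00 | 551880.00
x_c = 820800.00 / 6840.00 = 120.00 in
y_c = 551880.00 / 6840.00 = 80.68 in

x_c = 120.00 in, y_c = 80.68 in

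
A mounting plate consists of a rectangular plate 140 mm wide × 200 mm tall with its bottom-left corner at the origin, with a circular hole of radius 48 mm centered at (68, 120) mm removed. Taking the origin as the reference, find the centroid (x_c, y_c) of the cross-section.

plate: A = 140 × 200 = 28000.00, centroid at (70.00, 100.00).
hole: A = −π·48² = -7238.23, centroid at (68.00, 120.00).
ΣA = 20761.77 mm²
ΣAx_c = (28000.00)(70.00) + (-7238.23)(68.00) = 1467800.40 mm³
ΣAy_c = (28000.00)(100.00) + (-7238.23)(120.00) = 1931412.46 mm³
x_c = 1467800.40 / 20761.77 = 70.70 mm
y_c = 1931412.46 / 20761.77 = 93.03 mm

x_c = 70.70 mm, y_c = 93.03 mm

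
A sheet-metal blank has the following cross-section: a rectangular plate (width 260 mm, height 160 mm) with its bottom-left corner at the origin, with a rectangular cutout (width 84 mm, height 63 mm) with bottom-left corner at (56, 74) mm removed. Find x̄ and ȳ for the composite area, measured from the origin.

plate: A = 260 × 160 = 41600.00, centroid at (130.00, 80.00).
hole: A = −(84 × 63) = -5292.00, centroid at (98.00, 105.50).
ΣA = 36308.00 mm², ΣAx̄ = 4889384.00 mm³, ΣAȳ = 2769694.00 mm³.
x̄ = 4889384.00/36308.00 = 134.66 mm; ȳ = 2769694.00/36308.00 = 76.28 mm.

x̄ = 134.66 mm, ȳ = 76.28 mm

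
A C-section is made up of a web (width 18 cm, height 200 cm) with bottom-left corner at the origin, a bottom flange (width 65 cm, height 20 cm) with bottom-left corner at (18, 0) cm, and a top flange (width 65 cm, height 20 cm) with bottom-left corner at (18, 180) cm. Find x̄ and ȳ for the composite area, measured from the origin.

x̄ = 26.40 cm, ȳ = 100.00 cm

web: A = 18 × 200 = 3600.00, centroid at (9.00, 100.00).
bottom flange: A = 65 × 20 = 1300.00, centroid at (50.50, 10.00).
top flange: A = 65 × 20 = 1300.00, centroid at (50.50, 190.00).
ΣA = 6200.00 cm²
ΣAx̄ = (3600.00)(9.00) + (1300.00)(50.50) + (1300.00)(50.50) = 163700.00 cm³
ΣAȳ = (3600.00)(100.00) + (1300.00)(10.00) + (1300.00)(190.00) = 620000.00 cm³
x̄ = 163700.00 / 6200.00 = 26.40 cm
ȳ = 620000.00 / 6200.00 = 100.00 cm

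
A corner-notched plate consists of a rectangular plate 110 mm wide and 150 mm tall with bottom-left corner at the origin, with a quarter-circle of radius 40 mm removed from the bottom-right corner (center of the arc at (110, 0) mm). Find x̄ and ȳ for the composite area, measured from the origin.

plate: A = 110 × 150 = 16500.00, centroid at (55.00, 75.00).
removed quarter-circle: A = −¼π·40² = -1256.64, centroid at (93.02, 16.98).
ΣA = 15243.36 mm²
ΣAx̄ = (16500.00)(55.00) + (-1256.64)(93.02) = 790603.26 mm³
ΣAȳ = (16500.00)(75.00) + (-1256.64)(16.98) = 1216166.67 mm³
x̄ = 790603.26 / 15243.36 = 51.87 mm
ȳ = 1216166.67 / 15243.36 = 79.78 mm

x̄ = 51.87 mm, ȳ = 79.78 mm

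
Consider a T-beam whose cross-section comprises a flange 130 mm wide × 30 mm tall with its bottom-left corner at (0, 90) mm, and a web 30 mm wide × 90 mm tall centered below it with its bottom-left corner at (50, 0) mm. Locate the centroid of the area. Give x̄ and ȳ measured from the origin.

web: A = 30 × 90 = 2700.00, centroid at (65.00, 45.00).
flange: A = 130 × 30 = 3900.00, centroid at (65.00, 105.00).
ΣA = 6600.00 mm², ΣAx̄ = 429000.00 mm³, ΣAȳ = 531000.00 mm³.
x̄ = 429000.00/6600.00 = 65.00 mm; ȳ = 531000.00/6600.00 = 80.45 mm.

x̄ = 65.00 mm, ȳ = 80.45 mm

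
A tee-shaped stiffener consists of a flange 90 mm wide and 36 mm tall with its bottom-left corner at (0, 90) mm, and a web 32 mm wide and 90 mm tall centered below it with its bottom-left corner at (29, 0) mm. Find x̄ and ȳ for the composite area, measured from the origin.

web: A = 32 × 90 = 2880.00, centroid at (45.00, 45.00).
flange: A = 90 × 36 = 3240.00, centroid at (45.00, 108.00).
ΣA = 6120.00 mm², ΣAx̄ = 275400.00 mm³, ΣAȳ = 479520.00 mm³.
x̄ = 275400.00/6120.00 = 45.00 mm; ȳ = 479520.00/6120.00 = 78.35 mm.

x̄ = 45.00 mm, ȳ = 78.35 mm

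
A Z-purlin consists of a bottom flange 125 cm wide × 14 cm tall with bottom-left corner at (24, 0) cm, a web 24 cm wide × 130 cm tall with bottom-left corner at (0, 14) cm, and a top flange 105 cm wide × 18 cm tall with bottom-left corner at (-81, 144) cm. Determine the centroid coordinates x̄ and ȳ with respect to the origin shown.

x̄ = 19.96 cm, ȳ = 81.05 cm

bottom flange: A = 125 × 14 = 1750.00, centroid at (86.50, 7.00).
web: A = 24 × 130 = 3120.00, centroid at (12.00, 79.00).
top flange: A = 105 × 18 = 1890.00, centroid at (-28.50, 153.00).
ΣA = 6760.00 cm², ΣAx̄ = 134950.00 cm³, ΣAȳ = 547900.00 cm³.
x̄ = 134950.00/6760.00 = 19.96 cm; ȳ = 547900.00/6760.00 = 81.05 cm.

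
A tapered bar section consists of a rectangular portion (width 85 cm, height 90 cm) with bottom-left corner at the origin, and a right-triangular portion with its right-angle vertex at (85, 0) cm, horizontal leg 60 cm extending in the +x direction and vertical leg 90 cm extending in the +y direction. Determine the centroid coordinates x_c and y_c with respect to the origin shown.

Part | A | x̄ᵢ | ȳᵢ | A·x̄ᵢ | A·ȳᵢ
rectangular portion | 7650.00 | 42.50 | 45.00 | 325125.00 | 344250.00
triangular portion | 2700.00 | 105.00 | 30.00 | 283500.00 | 81000.00
Σ | 10350.00 |  |  | 608625.00 | 425250.00
x_c = 608625.00 / 10350.00 = 58.80 cm
y_c = 425250.00 / 10350.00 = 41.09 cm

x_c = 58.80 cm, y_c = 41.09 cm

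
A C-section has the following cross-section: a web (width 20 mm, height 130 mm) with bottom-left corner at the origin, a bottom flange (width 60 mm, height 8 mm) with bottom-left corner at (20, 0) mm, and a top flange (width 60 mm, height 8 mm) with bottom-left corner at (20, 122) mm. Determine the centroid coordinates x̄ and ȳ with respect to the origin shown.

x̄ = 20.79 mm, ȳ = 65.00 mm

web: A = 20 × 130 = 2600.00, centroid at (10.00, 65.00).
bottom flange: A = 60 × 8 = 480.00, centroid at (50.00, 4.00).
top flange: A = 60 × 8 = 480.00, centroid at (50.00, 126.00).
ΣA = 3560.00 mm², ΣAx̄ = 74000.00 mm³, ΣAȳ = 231400.00 mm³.
x̄ = 74000.00/3560.00 = 20.79 mm; ȳ = 231400.00/3560.00 = 65.00 mm.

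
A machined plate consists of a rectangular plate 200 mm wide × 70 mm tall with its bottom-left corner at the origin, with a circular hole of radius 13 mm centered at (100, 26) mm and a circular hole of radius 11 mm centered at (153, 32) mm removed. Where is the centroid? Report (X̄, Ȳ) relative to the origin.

X̄ = 98.46 mm, Ȳ = 35.45 mm

plate: A = 200 × 70 = 14000.00, centroid at (100.00, 35.00).
hole 1: A = −π·13² = -530.93, centroid at (100.00, 26.00).
hole 2: A = −π·11² = -380.13, centroid at (153.00, 32.00).
ΣA = 13088.94 mm²
ΣAX̄ = (14000.00)(100.00) + (-530.93)(100.00) + (-380.13)(153.00) = 1288746.78 mm³
ΣAȲ = (14000.00)(35.00) + (-530.93)(26.00) + (-380.13)(32.00) = 464031.60 mm³
X̄ = 1288746.78 / 13088.94 = 98.46 mm
Ȳ = 464031.60 / 13088.94 = 35.45 mm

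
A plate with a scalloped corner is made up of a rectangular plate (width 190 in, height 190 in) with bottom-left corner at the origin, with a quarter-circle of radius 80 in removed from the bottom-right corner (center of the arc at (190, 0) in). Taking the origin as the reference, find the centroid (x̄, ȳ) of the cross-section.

plate: A = 190 × 190 = 36100.00, centroid at (95.00, 95.00).
removed quarter-circle: A = −¼π·80² = -5026.55, centroid at (156.05, 33.95).
ΣA = 31073.45 in²
ΣAx̄ = (36100.00)(95.00) + (-5026.55)(156.05) = 2645122.50 in³
ΣAȳ = (36100.00)(95.00) + (-5026.55)(33.95) = 3258833.33 in³
x̄ = 2645122.50 / 31073.45 = 85.12 in
ȳ = 3258833.33 / 31073.45 = 104.88 in

x̄ = 85.12 in, ȳ = 104.88 in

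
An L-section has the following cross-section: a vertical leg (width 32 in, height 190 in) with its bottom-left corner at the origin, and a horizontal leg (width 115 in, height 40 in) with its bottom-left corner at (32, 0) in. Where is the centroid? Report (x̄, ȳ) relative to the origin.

x̄ = 47.66 in, ȳ = 62.70 in

vertical leg: A = 32 × 190 = 6080.00, centroid at (16.00, 95.00).
horizontal leg: A = 115 × 40 = 4600.00, centroid at (89.50, 20.00).
ΣA = 10680.00 in²
ΣAx̄ = (6080.00)(16.00) + (4600.00)(89.50) = 508980.00 in³
ΣAȳ = (6080.00)(95.00) + (4600.00)(20.00) = 669600.00 in³
x̄ = 508980.00 / 10680.00 = 47.66 in
ȳ = 669600.00 / 10680.00 = 62.70 in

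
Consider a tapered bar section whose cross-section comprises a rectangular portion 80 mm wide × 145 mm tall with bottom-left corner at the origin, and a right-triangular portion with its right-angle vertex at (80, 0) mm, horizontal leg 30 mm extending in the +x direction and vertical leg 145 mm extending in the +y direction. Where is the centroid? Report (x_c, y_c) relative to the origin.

x_c = 47.89 mm, y_c = 68.68 mm

rectangular portion: A = 80 × 145 = 11600.00, centroid at (40.00, 72.50).
triangular portion: A = ½·30·145 = 2175.00, centroid at (90.00, 48.33).
ΣA = 13775.00 mm²
ΣAx_c = (11600.00)(40.00) + (2175.00)(90.00) = 659750.00 mm³
ΣAy_c = (11600.00)(72.50) + (2175.00)(48.33) = 946125.00 mm³
x_c = 659750.00 / 13775.00 = 47.89 mm
y_c = 946125.00 / 13775.00 = 68.68 mm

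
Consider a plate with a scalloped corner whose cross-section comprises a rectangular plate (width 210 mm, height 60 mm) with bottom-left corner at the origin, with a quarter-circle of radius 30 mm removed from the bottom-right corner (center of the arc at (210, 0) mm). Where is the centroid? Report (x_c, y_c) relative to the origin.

plate: A = 210 × 60 = 12600.00, centroid at (105.00, 30.00).
removed quarter-circle: A = −¼π·30² = -706.86, centroid at (197.27, 12.73).
ΣA = 11893.14 mm², ΣAx_c = 1183559.75 mm³, ΣAy_c = 369000.00 mm³.
x_c = 1183559.75/11893.14 = 99.52 mm; y_c = 369000.00/11893.14 = 31.03 mm.

x_c = 99.52 mm, y_c = 31.03 mm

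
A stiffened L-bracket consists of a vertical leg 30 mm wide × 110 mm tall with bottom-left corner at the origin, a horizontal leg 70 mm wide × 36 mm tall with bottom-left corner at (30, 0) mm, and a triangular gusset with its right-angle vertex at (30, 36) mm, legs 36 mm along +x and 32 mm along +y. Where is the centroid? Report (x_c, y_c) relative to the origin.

Part | A | x̄ᵢ | ȳᵢ | A·x̄ᵢ | A·ȳᵢ
vertical leg | 3300.00 | 15.00 | 55.00 | 49500.00 | 181500.00
horizontal leg | 2520.00 | 65.00 | 18.00 | 163800.00 | 45360.00
gusset | 576.00 | 42.00 | 46.67 | 24192.00 | 26880.00
Σ | 6396.00 |  |  | 237492.00 | 253740.00
x_c = 237492.00 / 6396.00 = 37.13 mm
y_c = 253740.00 / 6396.00 = 39.67 mm

x_c = 37.13 mm, y_c = 39.67 mm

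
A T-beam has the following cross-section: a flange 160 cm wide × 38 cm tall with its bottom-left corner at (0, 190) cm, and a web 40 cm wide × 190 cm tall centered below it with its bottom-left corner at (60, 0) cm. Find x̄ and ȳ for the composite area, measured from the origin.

x̄ = 80.00 cm, ȳ = 145.67 cm

web: A = 40 × 190 = 7600.00, centroid at (80.00, 95.00).
flange: A = 160 × 38 = 6080.00, centroid at (80.00, 209.00).
ΣA = 13680.00 cm², ΣAx̄ = 1094400.00 cm³, ΣAȳ = 1992720.00 cm³.
x̄ = 1094400.00/13680.00 = 80.00 cm; ȳ = 1992720.00/13680.00 = 145.67 cm.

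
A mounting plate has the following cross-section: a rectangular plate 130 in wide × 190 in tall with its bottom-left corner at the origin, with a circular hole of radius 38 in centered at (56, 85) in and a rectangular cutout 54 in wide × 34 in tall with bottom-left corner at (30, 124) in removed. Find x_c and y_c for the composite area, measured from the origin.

plate: A = 130 × 190 = 24700.00, centroid at (65.00, 95.00).
hole 1: A = −π·38² = -4536.46, centroid at (56.00, 85.00).
hole 2: A = −(54 × 34) = -1836.00, centroid at (57.00, 141.00).
ΣA = 18327.54 in², ΣAx_c = 1246806.25 in³, ΣAy_c = 1702024.92 in³.
x_c = 1246806.25/18327.54 = 68.03 in; y_c = 1702024.92/18327.54 = 92.87 in.

x_c = 68.03 in, y_c = 92.87 in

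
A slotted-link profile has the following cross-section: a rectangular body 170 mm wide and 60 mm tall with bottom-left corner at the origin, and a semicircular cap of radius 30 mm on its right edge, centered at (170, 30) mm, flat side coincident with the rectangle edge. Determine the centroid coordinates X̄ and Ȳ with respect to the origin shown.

rectangular body: A = 170 × 60 = 10200.00, centroid at (85.00, 30.00).
semicircular end: A = ½π·30² = 1413.72, centroid at (182.73, 30.00).
ΣA = 11613.72 mm²
ΣAX̄ = (10200.00)(85.00) + (1413.72)(182.73) = 1125331.84 mm³
ΣAȲ = (10200.00)(30.00) + (1413.72)(30.00) = 348411.50 mm³
X̄ = 1125331.84 / 11613.72 = 96.90 mm
Ȳ = 348411.50 / 11613.72 = 30.00 mm

X̄ = 96.90 mm, Ȳ = 30.00 mm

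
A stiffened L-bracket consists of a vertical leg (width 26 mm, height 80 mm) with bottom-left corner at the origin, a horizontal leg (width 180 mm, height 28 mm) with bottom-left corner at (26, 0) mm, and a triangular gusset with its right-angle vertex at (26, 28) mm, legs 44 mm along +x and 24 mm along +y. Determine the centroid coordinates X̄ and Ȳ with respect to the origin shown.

X̄ = 82.79 mm, Ȳ = 22.59 mm

Part | A | x̄ᵢ | ȳᵢ | A·x̄ᵢ | A·ȳᵢ
vertical leg | 2080.00 | 13.00 | 40.00 | 27040.00 | 83200.00
horizontal leg | 5040.00 | 116.00 | 14.00 | 584640.00 | 70560.00
gusset | 528.00 | 40.67 | 36.00 | 21472.00 | 19008.00
Σ | 7648.00 |  |  | 633152.00 | 172768.00
X̄ = 633152.00 / 7648.00 = 82.79 mm
Ȳ = 172768.00 / 7648.00 = 22.59 mm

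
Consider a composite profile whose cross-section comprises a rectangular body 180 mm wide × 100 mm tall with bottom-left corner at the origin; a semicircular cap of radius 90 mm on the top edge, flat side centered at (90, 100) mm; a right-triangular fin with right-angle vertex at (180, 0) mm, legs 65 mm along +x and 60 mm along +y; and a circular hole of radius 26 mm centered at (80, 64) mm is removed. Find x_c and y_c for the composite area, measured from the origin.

rectangular body: A = 180 × 100 = 18000.00, centroid at (90.00, 50.00).
semicircular top: A = ½π·90² = 12723.45, centroid at (90.00, 138.20).
triangular fin: A = ½·65·60 = 1950.00, centroid at (201.67, 20.00).
hole: A = −π·26² = -2123.72, centroid at (80.00, 64.00).
ΣA = 30549.73 mm²
ΣAx_c = (18000.00)(90.00) + (12723.45)(90.00) + (1950.00)(201.67) + (-2123.72)(80.00) = 2988463.19 mm³
ΣAy_c = (18000.00)(50.00) + (12723.45)(138.20) + (1950.00)(20.00) + (-2123.72)(64.00) = 2561427.16 mm³
x_c = 2988463.19 / 30549.73 = 97.82 mm
y_c = 2561427.16 / 30549.73 = 83.84 mm

x_c = 97.82 mm, y_c = 83.84 mm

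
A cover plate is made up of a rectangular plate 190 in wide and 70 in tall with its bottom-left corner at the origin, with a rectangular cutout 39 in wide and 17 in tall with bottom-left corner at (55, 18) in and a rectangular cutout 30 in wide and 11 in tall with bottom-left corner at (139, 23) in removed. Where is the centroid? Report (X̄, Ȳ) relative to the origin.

plate: A = 190 × 70 = 13300.00, centroid at (95.00, 35.00).
hole 1: A = −(39 × 17) = -663.00, centroid at (74.50, 26.50).
hole 2: A = −(30 × 11) = -330.00, centroid at (154.00, 28.50).
ΣA = 12307.00 in²
ΣAX̄ = (13300.00)(95.00) + (-663.00)(74.50) + (-330.00)(154.00) = 1163286.50 in³
ΣAȲ = (13300.00)(35.00) + (-663.00)(26.50) + (-330.00)(28.50) = 438525.50 in³
X̄ = 1163286.50 / 12307.00 = 94.52 in
Ȳ = 438525.50 / 12307.00 = 35.63 in

X̄ = 94.52 in, Ȳ = 35.63 in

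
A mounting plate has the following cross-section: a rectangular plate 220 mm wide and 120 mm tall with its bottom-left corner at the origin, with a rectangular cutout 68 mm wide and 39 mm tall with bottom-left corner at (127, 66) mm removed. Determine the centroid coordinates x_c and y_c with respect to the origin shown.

plate: A = 220 × 120 = 26400.00, centroid at (110.00, 60.00).
hole: A = −(68 × 39) = -2652.00, centroid at (161.00, 85.50).
ΣA = 23748.00 mm²
ΣAx_c = (26400.00)(110.00) + (-2652.00)(161.00) = 2477028.00 mm³
ΣAy_c = (26400.00)(60.00) + (-2652.00)(85.50) = 1357254.00 mm³
x_c = 2477028.00 / 23748.00 = 104.30 mm
y_c = 1357254.00 / 23748.00 = 57.15 mm

x_c = 104.30 mm, y_c = 57.15 mm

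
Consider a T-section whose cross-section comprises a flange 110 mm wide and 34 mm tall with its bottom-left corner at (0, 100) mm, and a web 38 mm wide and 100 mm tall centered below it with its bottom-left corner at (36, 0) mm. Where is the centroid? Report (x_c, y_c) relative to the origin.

Part | A | x̄ᵢ | ȳᵢ | A·x̄ᵢ | A·ȳᵢ
web | 3800.00 | 55.00 | 50.00 | 209000.00 | 190000.00
flange | 3740.00 | 55.00 | 117.00 | 205700.00 | 437580.00
Σ | 7540.00 |  |  | 414700.00 | 627580.00
x_c = 414700.00 / 7540.00 = 55.00 mm
y_c = 627580.00 / 7540.00 = 83.23 mm

x_c = 55.00 mm, y_c = 83.23 mm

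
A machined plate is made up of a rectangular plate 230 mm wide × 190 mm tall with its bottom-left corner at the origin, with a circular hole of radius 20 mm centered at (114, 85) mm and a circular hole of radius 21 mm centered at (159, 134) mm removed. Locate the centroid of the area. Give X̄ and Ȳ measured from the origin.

Part | A | x̄ᵢ | ȳᵢ | A·x̄ᵢ | A·ȳᵢ
plate | 43700.00 | 115.00 | 95.00 | 5025500.00 | 4151500.00
hole 1 | -1256.64 | 114.00 | 85.00 | -143256.63 | -106814.15
hole 2 | -1385.44 | 159.00 | 134.00 | -220285.34 | -185649.28
Σ | 41057.92 |  |  | 4661958.04 | 3859036.57
X̄ = 4661958.04 / 41057.92 = 113.55 mm
Ȳ = 3859036.57 / 41057.92 = 93.99 mm

X̄ = 113.55 mm, Ȳ = 93.99 mm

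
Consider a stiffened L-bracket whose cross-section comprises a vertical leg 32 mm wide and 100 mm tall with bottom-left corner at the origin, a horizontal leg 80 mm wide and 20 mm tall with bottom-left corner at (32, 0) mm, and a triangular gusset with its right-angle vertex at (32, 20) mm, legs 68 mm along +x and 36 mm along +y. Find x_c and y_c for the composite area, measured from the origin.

x_c = 38.73 mm, y_c = 35.72 mm

vertical leg: A = 32 × 100 = 3200.00, centroid at (16.00, 50.00).
horizontal leg: A = 80 × 20 = 1600.00, centroid at (72.00, 10.00).
gusset: A = ½·68·36 = 1224.00, centroid at (54.67, 32.00).
ΣA = 6024.00 mm², ΣAx_c = 233312.00 mm³, ΣAy_c = 215168.00 mm³.
x_c = 233312.00/6024.00 = 38.73 mm; y_c = 215168.00/6024.00 = 35.72 mm.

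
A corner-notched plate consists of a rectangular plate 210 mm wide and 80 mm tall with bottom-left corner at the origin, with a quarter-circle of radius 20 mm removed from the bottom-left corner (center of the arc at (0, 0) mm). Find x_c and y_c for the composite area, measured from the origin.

plate: A = 210 × 80 = 16800.00, centroid at (105.00, 40.00).
removed quarter-circle: A = −¼π·20² = -314.16, centroid at (8.49, 8.49).
ΣA = 16485.84 mm²
ΣAx_c = (16800.00)(105.00) + (-314.16)(8.49) = 1761333.33 mm³
ΣAy_c = (16800.00)(40.00) + (-314.16)(8.49) = 669333.33 mm³
x_c = 1761333.33 / 16485.84 = 106.84 mm
y_c = 669333.33 / 16485.84 = 40.60 mm

x_c = 106.84 mm, y_c = 40.60 mm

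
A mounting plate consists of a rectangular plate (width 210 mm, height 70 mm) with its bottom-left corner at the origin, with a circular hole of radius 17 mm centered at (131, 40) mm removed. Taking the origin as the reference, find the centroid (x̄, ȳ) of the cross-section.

x̄ = 103.29 mm, ȳ = 34.67 mm

plate: A = 210 × 70 = 14700.00, centroid at (105.00, 35.00).
hole: A = −π·17² = -907.92, centroid at (131.00, 40.00).
ΣA = 13792.08 mm²
ΣAx̄ = (14700.00)(105.00) + (-907.92)(131.00) = 1424562.44 mm³
ΣAȳ = (14700.00)(35.00) + (-907.92)(40.00) = 478183.19 mm³
x̄ = 1424562.44 / 13792.08 = 103.29 mm
ȳ = 478183.19 / 13792.08 = 34.67 mm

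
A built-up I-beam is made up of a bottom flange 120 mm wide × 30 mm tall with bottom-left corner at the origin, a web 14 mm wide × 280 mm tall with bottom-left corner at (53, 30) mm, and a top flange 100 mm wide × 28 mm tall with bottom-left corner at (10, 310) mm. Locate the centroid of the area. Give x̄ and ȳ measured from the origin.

bottom flange: A = 120 × 30 = 3600.00, centroid at (60.00, 15.00).
web: A = 14 × 280 = 3920.00, centroid at (60.00, 170.00).
top flange: A = 100 × 28 = 2800.00, centroid at (60.00, 324.00).
ΣA = 10320.00 mm², ΣAx̄ = 619200.00 mm³, ΣAȳ = 1627600.00 mm³.
x̄ = 619200.00/10320.00 = 60.00 mm; ȳ = 1627600.00/10320.00 = 157.71 mm.

x̄ = 60.00 mm, ȳ = 157.71 mm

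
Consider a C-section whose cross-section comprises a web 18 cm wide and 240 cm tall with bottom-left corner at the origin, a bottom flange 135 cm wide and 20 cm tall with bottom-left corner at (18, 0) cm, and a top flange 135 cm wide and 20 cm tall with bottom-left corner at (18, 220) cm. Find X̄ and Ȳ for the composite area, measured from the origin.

web: A = 18 × 240 = 4320.00, centroid at (9.00, 120.00).
bottom flange: A = 135 × 20 = 2700.00, centroid at (85.50, 10.00).
top flange: A = 135 × 20 = 2700.00, centroid at (85.50, 230.00).
ΣA = 9720.00 cm²
ΣAX̄ = (4320.00)(9.00) + (2700.00)(85.50) + (2700.00)(85.50) = 500580.00 cm³
ΣAȲ = (4320.00)(120.00) + (2700.00)(10.00) + (2700.00)(230.00) = 1166400.00 cm³
X̄ = 500580.00 / 9720.00 = 51.50 cm
Ȳ = 1166400.00 / 9720.00 = 120.00 cm

X̄ = 51.50 cm, Ȳ = 120.00 cm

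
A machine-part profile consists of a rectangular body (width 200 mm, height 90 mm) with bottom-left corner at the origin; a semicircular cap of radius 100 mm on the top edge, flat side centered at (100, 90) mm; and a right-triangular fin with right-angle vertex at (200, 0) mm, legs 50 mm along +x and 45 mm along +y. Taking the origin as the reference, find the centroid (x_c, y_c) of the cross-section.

x_c = 103.77 mm, y_c = 83.46 mm

Part | A | x̄ᵢ | ȳᵢ | A·x̄ᵢ | A·ȳᵢ
rectangular body | 18000.00 | 100.00 | 45.00 | 1800000.00 | 810000.00
semicircular top | 15707.96 | 100.00 | 132.44 | 1570796.33 | 2080383.36
triangular fin | 1125.00 | 216.67 | 15.00 | 243750.00 | 16875.00
Σ | 34832.96 |  |  | 3614546.33 | 2907258.36
x_c = 3614546.33 / 34832.96 = 103.77 mm
y_c = 2907258.36 / 34832.96 = 83.46 mm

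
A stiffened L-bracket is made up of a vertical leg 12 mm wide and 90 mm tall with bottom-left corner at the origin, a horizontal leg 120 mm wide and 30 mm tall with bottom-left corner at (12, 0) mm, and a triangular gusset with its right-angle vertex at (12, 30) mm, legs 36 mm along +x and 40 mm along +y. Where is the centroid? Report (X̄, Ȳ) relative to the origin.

vertical leg: A = 12 × 90 = 1080.00, centroid at (6.00, 45.00).
horizontal leg: A = 120 × 30 = 3600.00, centroid at (72.00, 15.00).
gusset: A = ½·36·40 = 720.00, centroid at (24.00, 43.33).
ΣA = 5400.00 mm², ΣAX̄ = 282960.00 mm³, ΣAȲ = 133800.00 mm³.
X̄ = 282960.00/5400.00 = 52.40 mm; Ȳ = 133800.00/5400.00 = 24.78 mm.

X̄ = 52.40 mm, Ȳ = 24.78 mm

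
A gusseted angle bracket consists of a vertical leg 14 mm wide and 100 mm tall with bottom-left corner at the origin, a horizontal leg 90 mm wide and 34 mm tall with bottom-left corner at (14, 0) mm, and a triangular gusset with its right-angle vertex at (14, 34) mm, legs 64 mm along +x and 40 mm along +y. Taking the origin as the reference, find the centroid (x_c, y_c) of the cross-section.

vertical leg: A = 14 × 100 = 1400.00, centroid at (7.00, 50.00).
horizontal leg: A = 90 × 34 = 3060.00, centroid at (59.00, 17.00).
gusset: A = ½·64·40 = 1280.00, centroid at (35.33, 47.33).
ΣA = 5740.00 mm²
ΣAx_c = (1400.00)(7.00) + (3060.00)(59.00) + (1280.00)(35.33) = 235566.67 mm³
ΣAy_c = (1400.00)(50.00) + (3060.00)(17.00) + (1280.00)(47.33) = 182606.67 mm³
x_c = 235566.67 / 5740.00 = 41.04 mm
y_c = 182606.67 / 5740.00 = 31.81 mm

x_c = 41.04 mm, y_c = 31.81 mm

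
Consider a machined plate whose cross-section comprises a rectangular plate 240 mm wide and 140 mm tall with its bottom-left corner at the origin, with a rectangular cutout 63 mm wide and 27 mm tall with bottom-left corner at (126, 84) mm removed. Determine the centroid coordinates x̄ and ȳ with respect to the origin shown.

Part | A | x̄ᵢ | ȳᵢ | A·x̄ᵢ | A·ȳᵢ
plate | 33600.00 | 120.00 | 70.00 | 4032000.00 | 2352000.00
hole | -1701.00 | 157.50 | 97.50 | -267907.50 | -165847.50
Σ | 31899.00 |  |  | 3764092.50 | 2186152.50
x̄ = 3764092.50 / 31899.00 = 118.00 mm
ȳ = 2186152.50 / 31899.00 = 68.53 mm

x̄ = 118.00 mm, ȳ = 68.53 mm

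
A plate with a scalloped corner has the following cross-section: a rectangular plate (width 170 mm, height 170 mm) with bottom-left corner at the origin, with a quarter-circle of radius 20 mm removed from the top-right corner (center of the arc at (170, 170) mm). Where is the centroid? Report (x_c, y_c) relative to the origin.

Part | A | x̄ᵢ | ȳᵢ | A·x̄ᵢ | A·ȳᵢ
plate | 28900.00 | 85.00 | 85.00 | 2456500.00 | 2456500.00
removed quarter-circle | -314.16 | 161.51 | 161.51 | -50740.41 | -50740.41
Σ | 28585.84 |  |  | 2405759.59 | 2405759.59
x_c = 2405759.59 / 28585.84 = 84.16 mm
y_c = 2405759.59 / 28585.84 = 84.16 mm

x_c = 84.16 mm, y_c = 84.16 mm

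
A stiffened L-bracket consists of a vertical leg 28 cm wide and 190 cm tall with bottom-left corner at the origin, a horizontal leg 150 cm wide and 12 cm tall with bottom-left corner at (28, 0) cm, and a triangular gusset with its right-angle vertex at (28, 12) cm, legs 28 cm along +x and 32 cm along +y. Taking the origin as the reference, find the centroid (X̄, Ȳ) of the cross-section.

vertical leg: A = 28 × 190 = 5320.00, centroid at (14.00, 95.00).
horizontal leg: A = 150 × 12 = 1800.00, centroid at (103.00, 6.00).
gusset: A = ½·28·32 = 448.00, centroid at (37.33, 22.67).
ΣA = 7568.00 cm²
ΣAX̄ = (5320.00)(14.00) + (1800.00)(103.00) + (448.00)(37.33) = 276605.33 cm³
ΣAȲ = (5320.00)(95.00) + (1800.00)(6.00) + (448.00)(22.67) = 526354.67 cm³
X̄ = 276605.33 / 7568.00 = 36.55 cm
Ȳ = 526354.67 / 7568.00 = 69.55 cm

X̄ = 36.55 cm, Ȳ = 69.55 cm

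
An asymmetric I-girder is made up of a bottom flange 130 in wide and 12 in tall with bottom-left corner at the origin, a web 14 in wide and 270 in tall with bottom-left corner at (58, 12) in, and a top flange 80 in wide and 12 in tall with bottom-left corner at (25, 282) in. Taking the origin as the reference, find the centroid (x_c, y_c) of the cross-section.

x_c = 65.00 in, y_c = 133.57 in

bottom flange: A = 130 × 12 = 1560.00, centroid at (65.00, 6.00).
web: A = 14 × 270 = 3780.00, centroid at (65.00, 147.00).
top flange: A = 80 × 12 = 960.00, centroid at (65.00, 288.00).
ΣA = 6300.00 in², ΣAx_c = 409500.00 in³, ΣAy_c = 841500.00 in³.
x_c = 409500.00/6300.00 = 65.00 in; y_c = 841500.00/6300.00 = 133.57 in.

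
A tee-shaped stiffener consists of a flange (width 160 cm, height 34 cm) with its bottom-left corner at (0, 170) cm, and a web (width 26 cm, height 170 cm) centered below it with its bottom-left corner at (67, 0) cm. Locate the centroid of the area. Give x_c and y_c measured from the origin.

x_c = 80.00 cm, y_c = 141.28 cm

Part | A | x̄ᵢ | ȳᵢ | A·x̄ᵢ | A·ȳᵢ
web | 4420.00 | 80.00 | 85.00 | 353600.00 | 375700.00
flange | 5440.00 | 80.00 | 187.00 | 435200.00 | 1017280.00
Σ | 9860.00 |  |  | 788800.00 | 1392980.00
x_c = 788800.00 / 9860.00 = 80.00 cm
y_c = 1392980.00 / 9860.00 = 141.28 cm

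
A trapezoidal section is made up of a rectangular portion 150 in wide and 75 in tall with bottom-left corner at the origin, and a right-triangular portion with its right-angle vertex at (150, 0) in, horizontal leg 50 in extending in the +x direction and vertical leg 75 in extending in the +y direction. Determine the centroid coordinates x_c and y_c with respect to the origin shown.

rectangular portion: A = 150 × 75 = 11250.00, centroid at (75.00, 37.50).
triangular portion: A = ½·50·75 = 1875.00, centroid at (166.67, 25.00).
ΣA = 13125.00 in²
ΣAx_c = (11250.00)(75.00) + (1875.00)(166.67) = 1156250.00 in³
ΣAy_c = (11250.00)(37.50) + (1875.00)(25.00) = 468750.00 in³
x_c = 1156250.00 / 13125.00 = 88.10 in
y_c = 468750.00 / 13125.00 = 35.71 in

x_c = 88.10 in, y_c = 35.71 in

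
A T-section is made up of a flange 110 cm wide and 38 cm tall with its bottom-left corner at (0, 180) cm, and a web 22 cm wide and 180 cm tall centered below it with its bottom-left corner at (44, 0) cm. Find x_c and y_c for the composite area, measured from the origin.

web: A = 22 × 180 = 3960.00, centroid at (55.00, 90.00).
flange: A = 110 × 38 = 4180.00, centroid at (55.00, 199.00).
ΣA = 8140.00 cm², ΣAx_c = 447700.00 cm³, ΣAy_c = 1188220.00 cm³.
x_c = 447700.00/8140.00 = 55.00 cm; y_c = 1188220.00/8140.00 = 145.97 cm.

x_c = 55.00 cm, y_c = 145.97 cm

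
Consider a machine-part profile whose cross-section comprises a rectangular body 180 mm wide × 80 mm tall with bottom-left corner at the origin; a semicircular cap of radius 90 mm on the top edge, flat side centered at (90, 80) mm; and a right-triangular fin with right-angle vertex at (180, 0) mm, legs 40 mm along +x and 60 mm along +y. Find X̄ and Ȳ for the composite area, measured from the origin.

X̄ = 94.38 mm, Ȳ = 74.28 mm

rectangular body: A = 180 × 80 = 14400.00, centroid at (90.00, 40.00).
semicircular top: A = ½π·90² = 12723.45, centroid at (90.00, 118.20).
triangular fin: A = ½·40·60 = 1200.00, centroid at (193.33, 20.00).
ΣA = 28323.45 mm²
ΣAX̄ = (14400.00)(90.00) + (12723.45)(90.00) + (1200.00)(193.33) = 2673110.52 mm³
ΣAȲ = (14400.00)(40.00) + (12723.45)(118.20) + (1200.00)(20.00) = 2103876.02 mm³
X̄ = 2673110.52 / 28323.45 = 94.38 mm
Ȳ = 2103876.02 / 28323.45 = 74.28 mm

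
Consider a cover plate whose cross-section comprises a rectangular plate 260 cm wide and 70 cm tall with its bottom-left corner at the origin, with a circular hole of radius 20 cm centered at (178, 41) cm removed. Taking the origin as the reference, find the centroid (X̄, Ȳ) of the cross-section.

X̄ = 126.44 cm, Ȳ = 34.55 cm

plate: A = 260 × 70 = 18200.00, centroid at (130.00, 35.00).
hole: A = −π·20² = -1256.64, centroid at (178.00, 41.00).
ΣA = 16943.36 cm², ΣAX̄ = 2142318.60 cm³, ΣAȲ = 585477.88 cm³.
X̄ = 2142318.60/16943.36 = 126.44 cm; Ȳ = 585477.88/16943.36 = 34.55 cm.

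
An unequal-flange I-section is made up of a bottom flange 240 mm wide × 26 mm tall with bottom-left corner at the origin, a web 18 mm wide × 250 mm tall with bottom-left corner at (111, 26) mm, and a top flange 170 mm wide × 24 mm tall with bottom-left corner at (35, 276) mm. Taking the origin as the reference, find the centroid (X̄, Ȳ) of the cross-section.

X̄ = 120.00 mm, Ȳ = 130.61 mm

Part | A | x̄ᵢ | ȳᵢ | A·x̄ᵢ | A·ȳᵢ
bottom flange | 6240.00 | 120.00 | 13.00 | 748800.00 | 81120.00
web | 4500.00 | 120.00 | 151.00 | 540000.00 | 679500.00
top flange | 4080.00 | 120.00 | 288.00 | 489600.00 | 1175040.00
Σ | 14820.00 |  |  | 1778400.00 | 1935660.00
X̄ = 1778400.00 / 14820.00 = 120.00 mm
Ȳ = 1935660.00 / 14820.00 = 130.61 mm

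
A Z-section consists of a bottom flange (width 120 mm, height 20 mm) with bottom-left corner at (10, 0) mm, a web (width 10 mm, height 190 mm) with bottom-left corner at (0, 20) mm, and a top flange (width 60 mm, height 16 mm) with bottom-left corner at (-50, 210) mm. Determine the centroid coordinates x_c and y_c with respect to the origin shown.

x_c = 30.10 mm, y_c = 85.89 mm

Part | A | x̄ᵢ | ȳᵢ | A·x̄ᵢ | A·ȳᵢ
bottom flange | 2400.00 | 70.00 | 10.00 | 168000.00 | 24000.00
web | 1900.00 | 5.00 | 115.00 | 9500.00 | 218500.00
top flange | 960.00 | -20.00 | 218.00 | -19200.00 | 209280.00
Σ | 5260.00 |  |  | 158300.00 | 451780.00
x_c = 158300.00 / 5260.00 = 30.10 mm
y_c = 451780.00 / 5260.00 = 85.89 mm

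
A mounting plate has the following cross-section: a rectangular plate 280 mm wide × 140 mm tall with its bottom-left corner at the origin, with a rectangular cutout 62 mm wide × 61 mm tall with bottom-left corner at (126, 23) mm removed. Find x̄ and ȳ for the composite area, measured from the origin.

x̄ = 138.18 mm, ȳ = 71.76 mm

plate: A = 280 × 140 = 39200.00, centroid at (140.00, 70.00).
hole: A = −(62 × 61) = -3782.00, centroid at (157.00, 53.50).
ΣA = 35418.00 mm²
ΣAx̄ = (39200.00)(140.00) + (-3782.00)(157.00) = 4894226.00 mm³
ΣAȳ = (39200.00)(70.00) + (-3782.00)(53.50) = 2541663.00 mm³
x̄ = 4894226.00 / 35418.00 = 138.18 mm
ȳ = 2541663.00 / 35418.00 = 71.76 mm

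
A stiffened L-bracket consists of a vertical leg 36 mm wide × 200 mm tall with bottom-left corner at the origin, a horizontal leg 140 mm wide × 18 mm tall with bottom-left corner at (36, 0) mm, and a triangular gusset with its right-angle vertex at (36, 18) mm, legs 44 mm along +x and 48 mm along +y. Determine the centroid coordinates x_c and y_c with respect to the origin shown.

x_c = 41.78 mm, y_c = 72.25 mm

vertical leg: A = 36 × 200 = 7200.00, centroid at (18.00, 100.00).
horizontal leg: A = 140 × 18 = 2520.00, centroid at (106.00, 9.00).
gusset: A = ½·44·48 = 1056.00, centroid at (50.67, 34.00).
ΣA = 10776.00 mm²
ΣAx_c = (7200.00)(18.00) + (2520.00)(106.00) + (1056.00)(50.67) = 450224.00 mm³
ΣAy_c = (7200.00)(100.00) + (2520.00)(9.00) + (1056.00)(34.00) = 778584.00 mm³
x_c = 450224.00 / 10776.00 = 41.78 mm
y_c = 778584.00 / 10776.00 = 72.25 mm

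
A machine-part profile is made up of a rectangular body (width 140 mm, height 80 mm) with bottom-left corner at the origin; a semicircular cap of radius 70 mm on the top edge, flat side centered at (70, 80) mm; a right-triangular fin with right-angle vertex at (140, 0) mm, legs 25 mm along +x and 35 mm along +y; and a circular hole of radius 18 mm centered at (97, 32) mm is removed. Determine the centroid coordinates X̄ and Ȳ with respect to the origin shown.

X̄ = 70.37 mm, Ȳ = 69.06 mm

rectangular body: A = 140 × 80 = 11200.00, centroid at (70.00, 40.00).
semicircular top: A = ½π·70² = 7696.90, centroid at (70.00, 109.71).
triangular fin: A = ½·25·35 = 437.50, centroid at (148.33, 11.67).
hole: A = −π·18² = -1017.88, centroid at (97.00, 32.00).
ΣA = 18316.53 mm², ΣAX̄ = 1288945.00 mm³, ΣAȲ = 1264950.96 mm³.
X̄ = 1288945.00/18316.53 = 70.37 mm; Ȳ = 1264950.96/18316.53 = 69.06 mm.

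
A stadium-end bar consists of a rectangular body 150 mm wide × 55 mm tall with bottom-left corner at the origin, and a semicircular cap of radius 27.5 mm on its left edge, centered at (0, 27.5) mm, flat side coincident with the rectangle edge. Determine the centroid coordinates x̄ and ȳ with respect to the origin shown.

rectangular body: A = 150 × 55 = 8250.00, centroid at (75.00, 27.50).
semicircular end: A = ½π·27.5² = 1187.91, centroid at (-11.67, 27.50).
ΣA = 9437.91 mm², ΣAx̄ = 604885.42 mm³, ΣAȳ = 259542.65 mm³.
x̄ = 604885.42/9437.91 = 64.09 mm; ȳ = 259542.65/9437.91 = 27.50 mm.

x̄ = 64.09 mm, ȳ = 27.50 mm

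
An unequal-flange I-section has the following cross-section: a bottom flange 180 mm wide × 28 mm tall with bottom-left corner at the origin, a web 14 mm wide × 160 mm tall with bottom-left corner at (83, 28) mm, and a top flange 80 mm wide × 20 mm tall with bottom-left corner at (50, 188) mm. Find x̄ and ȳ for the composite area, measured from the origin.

bottom flange: A = 180 × 28 = 5040.00, centroid at (90.00, 14.00).
web: A = 14 × 160 = 2240.00, centroid at (90.00, 108.00).
top flange: A = 80 × 20 = 1600.00, centroid at (90.00, 198.00).
ΣA = 8880.00 mm², ΣAx̄ = 799200.00 mm³, ΣAȳ = 629280.00 mm³.
x̄ = 799200.00/8880.00 = 90.00 mm; ȳ = 629280.00/8880.00 = 70.86 mm.

x̄ = 90.00 mm, ȳ = 70.86 mm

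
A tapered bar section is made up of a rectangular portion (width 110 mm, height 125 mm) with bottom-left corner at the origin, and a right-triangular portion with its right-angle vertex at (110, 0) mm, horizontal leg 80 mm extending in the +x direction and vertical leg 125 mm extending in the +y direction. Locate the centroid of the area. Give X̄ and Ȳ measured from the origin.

Part | A | x̄ᵢ | ȳᵢ | A·x̄ᵢ | A·ȳᵢ
rectangular portion | 13750.00 | 55.00 | 62.50 | 756250.00 | 859375.00
triangular portion | 5000.00 | 136.67 | 41.67 | 683333.33 | 208333.33
Σ | 18750.00 |  |  | 1439583.33 | 1067708.33
X̄ = 1439583.33 / 18750.00 = 76.78 mm
Ȳ = 1067708.33 / 18750.00 = 56.94 mm

X̄ = 76.78 mm, Ȳ = 56.94 mm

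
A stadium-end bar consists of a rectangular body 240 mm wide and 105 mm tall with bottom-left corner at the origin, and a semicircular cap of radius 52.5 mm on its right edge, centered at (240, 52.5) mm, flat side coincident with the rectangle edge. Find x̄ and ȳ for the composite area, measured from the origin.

x̄ = 140.86 mm, ȳ = 52.50 mm

Part | A | x̄ᵢ | ȳᵢ | A·x̄ᵢ | A·ȳᵢ
rectangular body | 25200.00 | 120.00 | 52.50 | 3024000.00 | 1323000.00
semicircular end | 4329.51 | 262.28 | 52.50 | 1135550.52 | 227299.14
Σ | 29529.51 |  |  | 4159550.52 | 1550299.14
x̄ = 4159550.52 / 29529.51 = 140.86 mm
ȳ = 1550299.14 / 29529.51 = 52.50 mm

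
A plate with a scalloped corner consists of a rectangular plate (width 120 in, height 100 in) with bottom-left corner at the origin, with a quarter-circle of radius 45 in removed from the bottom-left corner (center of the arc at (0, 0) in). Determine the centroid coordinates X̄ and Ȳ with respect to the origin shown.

X̄ = 66.25 in, Ȳ = 54.72 in

plate: A = 120 × 100 = 12000.00, centroid at (60.00, 50.00).
removed quarter-circle: A = −¼π·45² = -1590.43, centroid at (19.10, 19.10).
ΣA = 10409.57 in²
ΣAX̄ = (12000.00)(60.00) + (-1590.43)(19.10) = 689625.00 in³
ΣAȲ = (12000.00)(50.00) + (-1590.43)(19.10) = 569625.00 in³
X̄ = 689625.00 / 10409.57 = 66.25 in
Ȳ = 569625.00 / 10409.57 = 54.72 in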